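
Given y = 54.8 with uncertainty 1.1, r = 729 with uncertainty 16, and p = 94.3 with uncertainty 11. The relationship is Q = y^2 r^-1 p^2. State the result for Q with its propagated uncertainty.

36600 ± 8710

Each factor contributes (exponent × relative error)² to (δQ/Q)²:
  (2·δy/y)² = (2×0.0201)² = 0.00161;  (-1·δr/r)² = (-1×0.0219)² = 0.000482;  (2·δp/p)² = (2×0.117)² = 0.0544
δQ/Q = √(0.0565) = 0.238
Q = 36600, so δQ = 0.238 × 36600 = 8710.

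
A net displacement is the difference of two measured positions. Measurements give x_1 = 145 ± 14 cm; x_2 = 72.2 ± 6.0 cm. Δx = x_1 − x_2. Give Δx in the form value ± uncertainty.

Each term contributes (cᵢ δxᵢ)² to (δΔx)²:
  (δx_1)² = 196;  (δx_2)² = 36.0
δΔx = √(232) = 15.2 cm
Δx = 72.8 cm.

72.8 ± 15.2 cm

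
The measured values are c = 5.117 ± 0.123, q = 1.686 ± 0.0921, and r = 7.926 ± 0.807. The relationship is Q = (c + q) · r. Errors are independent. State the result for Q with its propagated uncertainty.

53.92 ± 5.62

Let u = c + q = 6.803. δu = √(δc² + δq²) = √(0.0151 + 0.00848) = 0.154, so δu/u = 0.0226.
Q is then a monomial in u, r:
δQ/Q = √((δu/u)² + (1·δr/r)²) = √(0.000510 + 0.0104) = 0.104
Q = 53.92, so δQ = 0.104 × 53.92 = 5.62.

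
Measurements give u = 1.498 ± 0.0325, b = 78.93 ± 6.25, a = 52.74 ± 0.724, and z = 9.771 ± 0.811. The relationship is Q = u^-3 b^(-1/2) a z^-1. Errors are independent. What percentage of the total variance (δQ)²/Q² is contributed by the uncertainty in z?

53.5%

(δQ/Q)² = (-3·δu/u)² + (−½·δb/b)² + (1·δa/a)² + (-1·δz/z)²
  u term: (-3×0.0217)² = 0.00424
  b term: (-0.5×0.0792)² = 0.00157
  a term: (1×0.0137)² = 0.000188
  z term: (-1×0.0830)² = 0.00689
Total = 0.0129. Share from z = 0.00689/0.0129 = 0.535.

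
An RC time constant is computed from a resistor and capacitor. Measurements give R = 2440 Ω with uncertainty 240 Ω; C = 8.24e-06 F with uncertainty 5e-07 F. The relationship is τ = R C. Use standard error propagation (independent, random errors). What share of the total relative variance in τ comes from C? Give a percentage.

(δτ/τ)² = (1·δR/R)² + (1·δC/C)²
  R term: (1×0.0984)² = 0.00967
  C term: (1×0.0607)² = 0.00368
Total = 0.0134. Share from C = 0.00368/0.0134 = 0.276.

27.6%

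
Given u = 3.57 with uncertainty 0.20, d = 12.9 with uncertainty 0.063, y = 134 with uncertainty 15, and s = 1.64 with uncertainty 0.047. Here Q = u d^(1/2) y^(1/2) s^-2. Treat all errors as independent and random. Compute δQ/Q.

0.0978

Each factor contributes (exponent × relative error)² to (δQ/Q)²:
  (1·δu/u)² = (1×0.0560)² = 0.00314;  (½·δd/d)² = (0.5×0.00488)² = 5.96e-06;  (½·δy/y)² = (0.5×0.112)² = 0.00313;  (-2·δs/s)² = (-2×0.0287)² = 0.00329
δQ/Q = √(0.00956) = 0.0978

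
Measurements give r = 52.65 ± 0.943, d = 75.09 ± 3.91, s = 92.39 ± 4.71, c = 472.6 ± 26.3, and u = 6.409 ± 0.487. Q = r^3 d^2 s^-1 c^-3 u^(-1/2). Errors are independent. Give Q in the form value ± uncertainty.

0.03333 ± 0.00712

Each factor contributes (exponent × relative error)² to (δQ/Q)²:
  (3·δr/r)² = (3×0.0179)² = 0.00289;  (2·δd/d)² = (2×0.0521)² = 0.0108;  (-1·δs/s)² = (-1×0.0510)² = 0.00260;  (-3·δc/c)² = (-3×0.0556)² = 0.0279;  (−½·δu/u)² = (-0.5×0.0760)² = 0.00144
δQ/Q = √(0.0456) = 0.214
Q = 0.03333, so δQ = 0.214 × 0.03333 = 0.00712.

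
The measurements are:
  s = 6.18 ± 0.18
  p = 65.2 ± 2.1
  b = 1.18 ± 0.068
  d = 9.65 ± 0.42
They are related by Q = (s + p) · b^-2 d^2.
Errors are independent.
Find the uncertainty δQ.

Let u = s + p = 71.4. δu = √(δs² + δp²) = √(0.0324 + 4.41) = 2.11, so δu/u = 0.0295.
Q is then a monomial in u, b, d:
δQ/Q = √((δu/u)² + (-2·δb/b)² + (2·δd/d)²) = √(0.000872 + 0.0133 + 0.00758) = 0.147
Q = 4770, so δQ = 0.147 × 4770 = 704.

704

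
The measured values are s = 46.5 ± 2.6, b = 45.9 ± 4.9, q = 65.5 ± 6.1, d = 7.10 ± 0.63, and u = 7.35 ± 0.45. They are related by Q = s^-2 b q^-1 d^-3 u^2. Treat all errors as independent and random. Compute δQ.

Each factor contributes (exponent × relative error)² to (δQ/Q)²:
  (-2·δs/s)² = (-2×0.0559)² = 0.0125;  (1·δb/b)² = (1×0.107)² = 0.0114;  (-1·δq/q)² = (-1×0.0931)² = 0.00867;  (-3·δd/d)² = (-3×0.0887)² = 0.0709;  (2·δu/u)² = (2×0.0612)² = 0.0150
δQ/Q = √(0.118) = 0.344
Q = 4.89e-05, so δQ = 0.344 × 4.89e-05 = 1.68e-05.

1.68e-05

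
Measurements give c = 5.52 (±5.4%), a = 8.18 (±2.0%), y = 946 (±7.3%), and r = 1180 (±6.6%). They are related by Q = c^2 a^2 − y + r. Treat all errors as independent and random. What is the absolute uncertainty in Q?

257

Let p = c^2·a^2 = 2040. δp/p = √((2·δc/c)² + (2·δa/a)²) = √(0.0117 + 0.00160) = 0.115, so δp = 235.
Q = p − y + r: δQ = √(δp² + δy² + δr²) = √(55100 + 4770 + 6070) = 257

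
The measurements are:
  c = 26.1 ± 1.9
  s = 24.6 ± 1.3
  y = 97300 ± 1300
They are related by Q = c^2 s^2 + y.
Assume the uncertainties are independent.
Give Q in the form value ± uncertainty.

(5.10 ± 0.742) × 10^5

Let p = c^2·s^2 = 4.12e+05. δp/p = √((2·δc/c)² + (2·δs/s)²) = √(0.0212 + 0.0112) = 0.180, so δp = 74200.
Q = p + y: δQ = √(δp² + δy²) = √(5.5e+09 + 1.69e+06) = 74200
Q = 5.1e+05.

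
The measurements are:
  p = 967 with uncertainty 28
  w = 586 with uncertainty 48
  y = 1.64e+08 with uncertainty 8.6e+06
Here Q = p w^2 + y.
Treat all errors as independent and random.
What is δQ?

Let h = p·w^2 = 3.32e+08. δh/h = √((1·δp/p)² + (2·δw/w)²) = √(0.000838 + 0.0268) = 0.166, so δh = 5.52e+07.
Q = h + y: δQ = √(δh² + δy²) = √(3.05e+15 + 7.4e+13) = 5.59e+07

5.59e+07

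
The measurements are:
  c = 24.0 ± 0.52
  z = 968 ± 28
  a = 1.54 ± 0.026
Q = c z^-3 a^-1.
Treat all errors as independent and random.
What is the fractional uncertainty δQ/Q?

Q is a product of powers, so relative uncertainties combine in quadrature:
  (1·δc/c)² = (1×0.0217)² = 0.000469;  (-3·δz/z)² = (-3×0.0289)² = 0.00753;  (-1·δa/a)² = (-1×0.0169)² = 0.000285
δQ/Q = √(0.00828) = 0.0910

0.0910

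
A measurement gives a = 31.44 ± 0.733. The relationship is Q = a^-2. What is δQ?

Each factor contributes (exponent × relative error)² to (δQ/Q)²:
  (-2·δa/a)² = (-2×0.0233)² = 0.00217
δQ/Q = √(0.00217) = 0.0466
Q = 0.001012, so δQ = 0.0466 × 0.001012 = 4.72e-05.

4.72e-05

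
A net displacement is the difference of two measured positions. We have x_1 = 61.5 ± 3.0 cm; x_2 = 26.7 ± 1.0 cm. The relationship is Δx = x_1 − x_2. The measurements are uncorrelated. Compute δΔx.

Sums and differences: (δΔx)² = Σ (cᵢ δxᵢ)².
  (δx_1)² = 9.00;  (δx_2)² = 1.00
δΔx = √(10.0) = 3.16 cm

3.16 cm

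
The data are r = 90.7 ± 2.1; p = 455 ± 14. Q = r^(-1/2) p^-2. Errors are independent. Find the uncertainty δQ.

3.18e-08

Each factor contributes (exponent × relative error)² to (δQ/Q)²:
  (−½·δr/r)² = (-0.5×0.0232)² = 0.000134;  (-2·δp/p)² = (-2×0.0308)² = 0.00379
δQ/Q = √(0.00392) = 0.0626
Q = 5.07e-07, so δQ = 0.0626 × 5.07e-07 = 3.18e-08.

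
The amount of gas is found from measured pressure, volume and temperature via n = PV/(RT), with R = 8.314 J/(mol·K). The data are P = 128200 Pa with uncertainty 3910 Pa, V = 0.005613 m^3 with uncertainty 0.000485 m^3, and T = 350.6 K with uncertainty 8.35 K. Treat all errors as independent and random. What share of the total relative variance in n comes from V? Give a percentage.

(δn/n)² = (1·δP/P)² + (1·δV/V)² + (-1·δT/T)²
  P term: (1×0.0305)² = 0.000930
  V term: (1×0.0864)² = 0.00747
  T term: (-1×0.0238)² = 0.000567
Total = 0.00896. Share from V = 0.00747/0.00896 = 0.833.

83.3%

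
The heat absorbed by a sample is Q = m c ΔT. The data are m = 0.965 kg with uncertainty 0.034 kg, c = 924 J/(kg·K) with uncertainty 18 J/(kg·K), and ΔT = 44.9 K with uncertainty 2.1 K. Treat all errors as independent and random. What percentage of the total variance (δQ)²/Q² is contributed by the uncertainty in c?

9.96%

(δQ/Q)² = (1·δm/m)² + (1·δc/c)² + (1·δΔT/ΔT)²
  m term: (1×0.0352)² = 0.00124
  c term: (1×0.0195)² = 0.000379
  ΔT term: (1×0.0468)² = 0.00219
Total = 0.00381. Share from c = 0.000379/0.00381 = 0.0996.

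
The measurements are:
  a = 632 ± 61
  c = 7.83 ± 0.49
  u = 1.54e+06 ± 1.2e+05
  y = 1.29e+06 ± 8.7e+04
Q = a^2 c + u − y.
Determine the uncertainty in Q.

Let p = a^2·c = 3.13e+06. δp/p = √((2·δa/a)² + (1·δc/c)²) = √(0.0373 + 0.00392) = 0.203, so δp = 6.35e+05.
Q = p + u − y: δQ = √(δp² + δu² + δy²) = √(4.03e+11 + 1.44e+10 + 7.57e+09) = 6.52e+05

6.52e+05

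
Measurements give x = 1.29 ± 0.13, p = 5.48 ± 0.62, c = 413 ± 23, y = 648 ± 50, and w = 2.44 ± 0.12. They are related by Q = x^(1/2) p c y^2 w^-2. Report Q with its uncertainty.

Since Q is a product/quotient, work with relative uncertainties:
  (½·δx/x)² = (0.5×0.101)² = 0.00254;  (1·δp/p)² = (1×0.113)² = 0.0128;  (1·δc/c)² = (1×0.0557)² = 0.00310;  (2·δy/y)² = (2×0.0772)² = 0.0238;  (-2·δw/w)² = (-2×0.0492)² = 0.00967
δQ/Q = √(0.0519) = 0.228
Q = 1.81e+08, so δQ = 0.228 × 1.81e+08 = 4.13e+07.

(1.81 ± 0.413) × 10^8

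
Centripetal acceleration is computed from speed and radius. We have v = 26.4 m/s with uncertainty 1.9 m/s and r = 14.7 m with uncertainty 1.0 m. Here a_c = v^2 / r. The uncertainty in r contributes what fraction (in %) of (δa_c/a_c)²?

18.3%

(δa_c/a_c)² = (2·δv/v)² + (-1·δr/r)²
  v term: (2×0.0720)² = 0.0207
  r term: (-1×0.0680)² = 0.00463
Total = 0.0253. Share from r = 0.00463/0.0253 = 0.183.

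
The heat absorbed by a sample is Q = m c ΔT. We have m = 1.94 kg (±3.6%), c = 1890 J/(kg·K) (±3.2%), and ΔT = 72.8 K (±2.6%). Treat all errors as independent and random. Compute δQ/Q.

Q is a product of powers, so relative uncertainties combine in quadrature:
  (1·δm/m)² = (1×0.0360)² = 0.00130;  (1·δc/c)² = (1×0.0320)² = 0.00102;  (1·δΔT/ΔT)² = (1×0.0260)² = 0.000676
δQ/Q = √(0.00300) = 0.0547

0.0547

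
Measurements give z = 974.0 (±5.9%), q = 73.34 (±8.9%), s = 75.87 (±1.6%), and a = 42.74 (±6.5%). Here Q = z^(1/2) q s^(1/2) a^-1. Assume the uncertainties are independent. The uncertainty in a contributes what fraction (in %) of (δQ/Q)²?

(δQ/Q)² = (½·δz/z)² + (1·δq/q)² + (½·δs/s)² + (-1·δa/a)²
  z term: (0.5×0.0590)² = 0.000870
  q term: (1×0.0890)² = 0.00792
  s term: (0.5×0.0160)² = 6.4e-05
  a term: (-1×0.0650)² = 0.00423
Total = 0.0131. Share from a = 0.00423/0.0131 = 0.323.

32.3%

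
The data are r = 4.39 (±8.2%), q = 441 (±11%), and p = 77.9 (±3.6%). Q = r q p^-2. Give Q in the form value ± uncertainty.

0.319 ± 0.0494

Relative error in a monomial: (δQ/Q)² = Σ (nᵢ · δxᵢ/xᵢ)².
  (1·δr/r)² = (1×0.0820)² = 0.00672;  (1·δq/q)² = (1×0.110)² = 0.0121;  (-2·δp/p)² = (-2×0.0360)² = 0.00518
δQ/Q = √(0.0240) = 0.155
Q = 0.319, so δQ = 0.155 × 0.319 = 0.0494.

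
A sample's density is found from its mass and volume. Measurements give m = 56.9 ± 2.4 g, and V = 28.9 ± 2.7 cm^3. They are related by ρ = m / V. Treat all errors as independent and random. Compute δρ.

Since ρ is a product/quotient, work with relative uncertainties:
  (1·δm/m)² = (1×0.0422)² = 0.00178;  (-1·δV/V)² = (-1×0.0934)² = 0.00873
δρ/ρ = √(0.0105) = 0.103
ρ = 1.97 g/cm^3, so δρ = 0.103 × 1.97 = 0.202 g/cm^3.

0.202 g/cm^3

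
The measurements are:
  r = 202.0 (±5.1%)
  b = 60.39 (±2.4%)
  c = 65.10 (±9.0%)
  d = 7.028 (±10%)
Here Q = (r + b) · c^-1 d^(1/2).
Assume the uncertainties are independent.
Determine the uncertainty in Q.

Let u = r + b = 262.4. δu = √(δr² + δb²) = √(106 + 2.10) = 10.4, so δu/u = 0.0396.
Q is then a monomial in u, c, d:
δQ/Q = √((δu/u)² + (-1·δc/c)² + (½·δd/d)²) = √(0.00157 + 0.00810 + 0.00250) = 0.110
Q = 10.69, so δQ = 0.110 × 10.69 = 1.18.

1.18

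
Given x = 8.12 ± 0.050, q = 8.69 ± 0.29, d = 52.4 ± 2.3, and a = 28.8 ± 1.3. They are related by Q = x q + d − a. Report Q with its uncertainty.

94.2 ± 3.57

Let p = x·q = 70.6. δp/p = √((1·δx/x)² + (1·δq/q)²) = √(3.79e-05 + 0.00111) = 0.0339, so δp = 2.39.
Q = p + d − a: δQ = √(δp² + δd² + δa²) = √(5.73 + 5.29 + 1.69) = 3.57
Q = 94.2.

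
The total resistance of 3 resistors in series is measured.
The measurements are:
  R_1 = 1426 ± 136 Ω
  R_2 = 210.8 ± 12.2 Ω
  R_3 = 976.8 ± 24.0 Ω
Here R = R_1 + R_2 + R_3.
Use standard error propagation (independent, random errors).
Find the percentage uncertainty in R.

Absolute uncertainties add in quadrature for a linear combination:
  (δR_1)² = 18500;  (δR_2)² = 149;  (δR_3)² = 576
δR = √(19200) = 139 Ω
R = 2614 Ω, so δR/R = 139/2614 = 0.0530.

5.30%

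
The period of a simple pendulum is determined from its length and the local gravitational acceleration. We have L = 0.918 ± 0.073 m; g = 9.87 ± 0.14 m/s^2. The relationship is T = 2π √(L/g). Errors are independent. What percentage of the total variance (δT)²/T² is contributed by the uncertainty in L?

(δT/T)² = (½·δL/L)² + (−½·δg/g)²
  L term: (0.5×0.0795)² = 0.00158
  g term: (-0.5×0.0142)² = 5.03e-05
Total = 0.00163. Share from L = 0.00158/0.00163 = 0.969.

96.9%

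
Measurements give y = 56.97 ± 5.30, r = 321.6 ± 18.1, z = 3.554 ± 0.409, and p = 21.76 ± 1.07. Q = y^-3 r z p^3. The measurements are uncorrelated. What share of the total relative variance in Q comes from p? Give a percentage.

18.7%

(δQ/Q)² = (-3·δy/y)² + (1·δr/r)² + (1·δz/z)² + (3·δp/p)²
  y term: (-3×0.0930)² = 0.0779
  r term: (1×0.0563)² = 0.00317
  z term: (1×0.115)² = 0.0132
  p term: (3×0.0492)² = 0.0218
Total = 0.116. Share from p = 0.0218/0.116 = 0.187.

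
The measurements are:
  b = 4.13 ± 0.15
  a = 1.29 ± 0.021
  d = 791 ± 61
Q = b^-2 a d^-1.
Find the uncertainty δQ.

Q is a product of powers, so relative uncertainties combine in quadrature:
  (-2·δb/b)² = (-2×0.0363)² = 0.00528;  (1·δa/a)² = (1×0.0163)² = 0.000265;  (-1·δd/d)² = (-1×0.0771)² = 0.00595
δQ/Q = √(0.0115) = 0.107
Q = 9.56e-05, so δQ = 0.107 × 9.56e-05 = 1.02e-05.

1.02e-05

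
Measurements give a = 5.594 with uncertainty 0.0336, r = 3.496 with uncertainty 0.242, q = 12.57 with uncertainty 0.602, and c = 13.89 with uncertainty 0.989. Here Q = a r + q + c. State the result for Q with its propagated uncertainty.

Let p = a·r = 19.56. δp/p = √((1·δa/a)² + (1·δr/r)²) = √(3.61e-05 + 0.00479) = 0.0695, so δp = 1.36.
Q = p + q + c: δQ = √(δp² + δq² + δc²) = √(1.85 + 0.362 + 0.978) = 1.79
Q = 46.02.

46.02 ± 1.79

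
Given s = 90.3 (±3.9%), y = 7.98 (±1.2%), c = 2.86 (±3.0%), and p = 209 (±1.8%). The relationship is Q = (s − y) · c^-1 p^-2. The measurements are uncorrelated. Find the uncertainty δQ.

Let u = s − y = 82.3. δu = √(δs² + δy²) = √(12.4 + 0.00917) = 3.52, so δu/u = 0.0428.
Q is then a monomial in u, c, p:
δQ/Q = √((δu/u)² + (-1·δc/c)² + (-2·δp/p)²) = √(0.00183 + 0.000900 + 0.00130) = 0.0635
Q = 0.000659, so δQ = 0.0635 × 0.000659 = 4.18e-05.

4.18e-05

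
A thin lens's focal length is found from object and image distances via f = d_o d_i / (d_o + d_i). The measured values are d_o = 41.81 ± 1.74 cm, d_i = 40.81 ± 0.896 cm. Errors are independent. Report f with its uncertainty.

20.65 ± 0.483 cm

∂f/∂d_o = (d_i/(d_o+d_i))² = 0.244;  ∂f/∂d_i = (d_o/(d_o+d_i))² = 0.256
δf = √((∂f/∂d_o · δd_o)² + (∂f/∂d_i · δd_i)²) = √(0.180 + 0.0526) = 0.483 cm
f = 20.65 cm.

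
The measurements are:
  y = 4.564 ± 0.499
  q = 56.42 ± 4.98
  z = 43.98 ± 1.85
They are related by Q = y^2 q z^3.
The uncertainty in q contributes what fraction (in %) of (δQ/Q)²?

10.9%

(δQ/Q)² = (2·δy/y)² + (1·δq/q)² + (3·δz/z)²
  y term: (2×0.109)² = 0.0478
  q term: (1×0.0883)² = 0.00779
  z term: (3×0.0421)² = 0.0159
Total = 0.0715. Share from q = 0.00779/0.0715 = 0.109.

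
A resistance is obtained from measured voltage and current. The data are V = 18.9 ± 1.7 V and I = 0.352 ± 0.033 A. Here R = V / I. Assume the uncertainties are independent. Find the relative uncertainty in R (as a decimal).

R is a product of powers, so relative uncertainties combine in quadrature:
  (1·δV/V)² = (1×0.0899)² = 0.00809;  (-1·δI/I)² = (-1×0.0938)² = 0.00879
δR/R = √(0.0169) = 0.130

0.130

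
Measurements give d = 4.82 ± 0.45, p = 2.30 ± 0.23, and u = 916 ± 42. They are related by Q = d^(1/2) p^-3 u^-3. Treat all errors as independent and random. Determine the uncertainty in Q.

For a monomial Q ∝ d^(1/2), p^-3, u^-3, fractional errors add in quadrature:
  (½·δd/d)² = (0.5×0.0934)² = 0.00218;  (-3·δp/p)² = (-3×0.100)² = 0.0900;  (-3·δu/u)² = (-3×0.0459)² = 0.0189
δQ/Q = √(0.111) = 0.333
Q = 2.35e-10, so δQ = 0.333 × 2.35e-10 = 7.83e-11.

7.83e-11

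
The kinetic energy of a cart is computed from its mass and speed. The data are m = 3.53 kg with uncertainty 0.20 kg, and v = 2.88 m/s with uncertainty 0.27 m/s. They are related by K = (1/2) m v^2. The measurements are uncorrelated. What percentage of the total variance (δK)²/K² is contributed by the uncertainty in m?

8.37%

(δK/K)² = (1·δm/m)² + (2·δv/v)²
  m term: (1×0.0567)² = 0.00321
  v term: (2×0.0938)² = 0.0352
Total = 0.0384. Share from m = 0.00321/0.0384 = 0.0837.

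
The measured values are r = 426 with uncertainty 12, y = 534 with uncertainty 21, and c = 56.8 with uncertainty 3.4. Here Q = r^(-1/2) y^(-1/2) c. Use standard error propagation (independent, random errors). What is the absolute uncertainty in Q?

0.00769

Q is a product of powers, so relative uncertainties combine in quadrature:
  (−½·δr/r)² = (-0.5×0.0282)² = 0.000198;  (−½·δy/y)² = (-0.5×0.0393)² = 0.000387;  (1·δc/c)² = (1×0.0599)² = 0.00358
δQ/Q = √(0.00417) = 0.0646
Q = 0.119, so δQ = 0.0646 × 0.119 = 0.00769.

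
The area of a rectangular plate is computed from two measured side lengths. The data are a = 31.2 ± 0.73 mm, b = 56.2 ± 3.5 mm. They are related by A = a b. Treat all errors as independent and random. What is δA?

Products/powers → add relative errors in quadrature, weighted by exponent:
  (1·δa/a)² = (1×0.0234)² = 0.000547;  (1·δb/b)² = (1×0.0623)² = 0.00388
δA/A = √(0.00443) = 0.0665
A = 1750 mm^2, so δA = 0.0665 × 1750 = 117 mm^2.

117 mm^2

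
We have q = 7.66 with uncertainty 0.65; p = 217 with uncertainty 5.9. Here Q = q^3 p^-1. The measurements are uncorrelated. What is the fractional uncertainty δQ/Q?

For a monomial Q ∝ q^3, p^-1, fractional errors add in quadrature:
  (3·δq/q)² = (3×0.0849)² = 0.0648;  (-1·δp/p)² = (-1×0.0272)² = 0.000739
δQ/Q = √(0.0655) = 0.256

0.256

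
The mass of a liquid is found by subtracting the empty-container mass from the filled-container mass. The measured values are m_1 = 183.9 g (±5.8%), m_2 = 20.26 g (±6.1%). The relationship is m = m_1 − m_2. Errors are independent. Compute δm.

For a sum/difference, combine absolute errors in quadrature:
  (δm_1)² = 114;  (δm_2)² = 1.53
δm = √(115) = 10.7 g

10.7 g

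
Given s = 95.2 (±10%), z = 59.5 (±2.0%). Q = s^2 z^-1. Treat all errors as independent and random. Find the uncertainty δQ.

For a monomial Q ∝ s^2, z^-1, fractional errors add in quadrature:
  (2·δs/s)² = (2×0.100)² = 0.0400;  (-1·δz/z)² = (-1×0.0200)² = 0.000400
δQ/Q = √(0.0404) = 0.201
Q = 152, so δQ = 0.201 × 152 = 30.6.

30.6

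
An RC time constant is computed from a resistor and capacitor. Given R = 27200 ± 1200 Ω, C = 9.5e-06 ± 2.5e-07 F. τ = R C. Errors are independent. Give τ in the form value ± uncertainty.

Products/powers → add relative errors in quadrature, weighted by exponent:
  (1·δR/R)² = (1×0.0441)² = 0.00195;  (1·δC/C)² = (1×0.0263)² = 0.000693
δτ/τ = √(0.00264) = 0.0514
τ = 0.258 s, so δτ = 0.0514 × 0.258 = 0.0133 s.

0.258 ± 0.0133 s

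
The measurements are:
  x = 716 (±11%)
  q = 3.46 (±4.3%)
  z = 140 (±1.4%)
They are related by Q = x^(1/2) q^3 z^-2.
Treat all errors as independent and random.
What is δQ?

Since Q is a product/quotient, work with relative uncertainties:
  (½·δx/x)² = (0.5×0.110)² = 0.00302;  (3·δq/q)² = (3×0.0430)² = 0.0166;  (-2·δz/z)² = (-2×0.0140)² = 0.000784
δQ/Q = √(0.0204) = 0.143
Q = 0.0565, so δQ = 0.143 × 0.0565 = 0.00809.

0.00809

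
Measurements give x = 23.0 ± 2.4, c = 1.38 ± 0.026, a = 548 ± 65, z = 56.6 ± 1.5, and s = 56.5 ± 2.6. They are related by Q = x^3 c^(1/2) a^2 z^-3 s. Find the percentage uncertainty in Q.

Each factor contributes (exponent × relative error)² to (δQ/Q)²:
  (3·δx/x)² = (3×0.104)² = 0.0980;  (½·δc/c)² = (0.5×0.0188)² = 8.87e-05;  (2·δa/a)² = (2×0.119)² = 0.0563;  (-3·δz/z)² = (-3×0.0265)² = 0.00632;  (1·δs/s)² = (1×0.0460)² = 0.00212
δQ/Q = √(0.163) = 0.403

40.3%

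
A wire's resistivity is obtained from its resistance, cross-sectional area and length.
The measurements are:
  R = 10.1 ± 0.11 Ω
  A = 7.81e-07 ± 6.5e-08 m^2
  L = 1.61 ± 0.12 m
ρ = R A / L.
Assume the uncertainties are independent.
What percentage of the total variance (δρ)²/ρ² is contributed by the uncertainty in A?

55.0%

(δρ/ρ)² = (1·δR/R)² + (1·δA/A)² + (-1·δL/L)²
  R term: (1×0.0109)² = 0.000119
  A term: (1×0.0832)² = 0.00693
  L term: (-1×0.0745)² = 0.00556
Total = 0.0126. Share from A = 0.00693/0.0126 = 0.550.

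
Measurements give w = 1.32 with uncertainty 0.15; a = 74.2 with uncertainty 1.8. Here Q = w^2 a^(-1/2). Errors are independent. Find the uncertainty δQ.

Relative error in a monomial: (δQ/Q)² = Σ (nᵢ · δxᵢ/xᵢ)².
  (2·δw/w)² = (2×0.114)² = 0.0517;  (−½·δa/a)² = (-0.5×0.0243)² = 0.000147
δQ/Q = √(0.0518) = 0.228
Q = 0.202, so δQ = 0.228 × 0.202 = 0.0460.

0.0460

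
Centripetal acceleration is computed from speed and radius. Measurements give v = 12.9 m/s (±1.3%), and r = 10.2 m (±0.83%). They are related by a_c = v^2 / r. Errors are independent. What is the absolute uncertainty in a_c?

Since a_c is a product/quotient, work with relative uncertainties:
  (2·δv/v)² = (2×0.0130)² = 0.000676;  (-1·δr/r)² = (-1×0.00830)² = 6.89e-05
δa_c/a_c = √(0.000745) = 0.0273
a_c = 16.3 m/s^2, so δa_c = 0.0273 × 16.3 = 0.445 m/s^2.

0.445 m/s^2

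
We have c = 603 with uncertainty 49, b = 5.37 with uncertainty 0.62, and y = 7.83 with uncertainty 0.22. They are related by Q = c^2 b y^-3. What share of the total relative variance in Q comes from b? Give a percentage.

(δQ/Q)² = (2·δc/c)² + (1·δb/b)² + (-3·δy/y)²
  c term: (2×0.0813)² = 0.0264
  b term: (1×0.115)² = 0.0133
  y term: (-3×0.0281)² = 0.00711
Total = 0.0468. Share from b = 0.0133/0.0468 = 0.285.

28.5%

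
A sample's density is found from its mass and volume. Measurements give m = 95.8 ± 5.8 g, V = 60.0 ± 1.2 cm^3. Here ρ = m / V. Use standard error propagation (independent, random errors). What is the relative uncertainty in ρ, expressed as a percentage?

For a monomial ρ ∝ m, V^-1, fractional errors add in quadrature:
  (1·δm/m)² = (1×0.0605)² = 0.00367;  (-1·δV/V)² = (-1×0.0200)² = 0.000400
δρ/ρ = √(0.00407) = 0.0638

6.38%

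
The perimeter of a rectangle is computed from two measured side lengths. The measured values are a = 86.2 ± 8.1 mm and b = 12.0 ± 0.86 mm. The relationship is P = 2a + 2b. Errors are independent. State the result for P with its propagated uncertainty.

Sums and differences: (δP)² = Σ (cᵢ δxᵢ)².
  (2·δa)² = 262;  (2·δb)² = 2.96
δP = √(265) = 16.3 mm
P = 196 mm.

196 ± 16.3 mm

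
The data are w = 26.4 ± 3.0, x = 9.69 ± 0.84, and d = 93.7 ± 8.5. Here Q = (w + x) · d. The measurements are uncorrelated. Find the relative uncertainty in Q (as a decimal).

0.125

Let u = w + x = 36.1. δu = √(δw² + δx²) = √(9.00 + 0.706) = 3.12, so δu/u = 0.0863.
Q is then a monomial in u, d:
δQ/Q = √((δu/u)² + (1·δd/d)²) = √(0.00745 + 0.00823) = 0.125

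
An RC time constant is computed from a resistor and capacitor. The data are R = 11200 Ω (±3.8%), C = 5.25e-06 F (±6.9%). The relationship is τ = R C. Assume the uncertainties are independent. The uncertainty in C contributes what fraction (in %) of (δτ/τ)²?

76.7%

(δτ/τ)² = (1·δR/R)² + (1·δC/C)²
  R term: (1×0.0380)² = 0.00144
  C term: (1×0.0690)² = 0.00476
Total = 0.00621. Share from C = 0.00476/0.00621 = 0.767.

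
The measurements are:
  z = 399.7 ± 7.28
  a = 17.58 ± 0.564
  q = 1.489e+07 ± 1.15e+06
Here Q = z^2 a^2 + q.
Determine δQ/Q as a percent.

Let p = z^2·a^2 = 4.937e+07. δp/p = √((2·δz/z)² + (2·δa/a)²) = √(0.00133 + 0.00412) = 0.0738, so δp = 3.64e+06.
Q = p + q: δQ = √(δp² + δq²) = √(1.33e+13 + 1.32e+12) = 3.82e+06
Q = 6.426e+07, so δQ/Q = 3.82e+06/6.426e+07 = 0.0594.

5.94%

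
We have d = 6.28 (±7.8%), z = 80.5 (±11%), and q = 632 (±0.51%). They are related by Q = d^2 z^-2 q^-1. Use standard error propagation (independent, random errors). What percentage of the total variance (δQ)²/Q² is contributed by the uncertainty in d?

(δQ/Q)² = (2·δd/d)² + (-2·δz/z)² + (-1·δq/q)²
  d term: (2×0.0780)² = 0.0243
  z term: (-2×0.110)² = 0.0484
  q term: (-1×0.00510)² = 2.6e-05
Total = 0.0728. Share from d = 0.0243/0.0728 = 0.334.

33.4%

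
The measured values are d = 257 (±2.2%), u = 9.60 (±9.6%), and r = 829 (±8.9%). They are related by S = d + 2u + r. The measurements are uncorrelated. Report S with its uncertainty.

1110 ± 74.0

S is a linear combination, so absolute uncertainties add in quadrature:
  (δd)² = 32.0;  (2·δu)² = 3.40;  (δr)² = 5440
δS = √(5480) = 74.0
S = 1110.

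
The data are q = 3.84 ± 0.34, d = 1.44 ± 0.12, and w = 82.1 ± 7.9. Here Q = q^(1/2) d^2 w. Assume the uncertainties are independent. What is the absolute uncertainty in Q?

Products/powers → add relative errors in quadrature, weighted by exponent:
  (½·δq/q)² = (0.5×0.0885)² = 0.00196;  (2·δd/d)² = (2×0.0833)² = 0.0278;  (1·δw/w)² = (1×0.0962)² = 0.00926
δQ/Q = √(0.0390) = 0.197
Q = 334, so δQ = 0.197 × 334 = 65.9.

65.9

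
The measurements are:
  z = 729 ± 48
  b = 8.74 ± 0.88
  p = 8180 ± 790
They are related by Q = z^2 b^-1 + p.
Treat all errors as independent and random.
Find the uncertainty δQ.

Let w = z^2·b^-1 = 60800. δw/w = √((2·δz/z)² + (-1·δb/b)²) = √(0.0173 + 0.0101) = 0.166, so δw = 10100.
Q = w + p: δQ = √(δw² + δp²) = √(1.02e+08 + 6.24e+05) = 10100

10100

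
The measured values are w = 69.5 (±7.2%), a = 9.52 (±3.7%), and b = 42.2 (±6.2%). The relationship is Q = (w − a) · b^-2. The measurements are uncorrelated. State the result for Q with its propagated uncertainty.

0.0337 ± 0.00504

Let u = w − a = 60.0. δu = √(δw² + δa²) = √(25.0 + 0.124) = 5.02, so δu/u = 0.0836.
Q is then a monomial in u, b:
δQ/Q = √((δu/u)² + (-2·δb/b)²) = √(0.00699 + 0.0154) = 0.150
Q = 0.0337, so δQ = 0.150 × 0.0337 = 0.00504.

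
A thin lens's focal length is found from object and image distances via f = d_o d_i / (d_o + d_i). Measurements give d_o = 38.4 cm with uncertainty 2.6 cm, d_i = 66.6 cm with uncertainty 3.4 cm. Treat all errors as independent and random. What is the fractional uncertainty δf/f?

0.0468

∂f/∂d_o = (d_i/(d_o+d_i))² = 0.402;  ∂f/∂d_i = (d_o/(d_o+d_i))² = 0.134
δf = √((∂f/∂d_o · δd_o)² + (∂f/∂d_i · δd_i)²) = √(1.09 + 0.207) = 1.14 cm
f = 24.4 cm, so δf/f = 1.14/24.4 = 0.0468.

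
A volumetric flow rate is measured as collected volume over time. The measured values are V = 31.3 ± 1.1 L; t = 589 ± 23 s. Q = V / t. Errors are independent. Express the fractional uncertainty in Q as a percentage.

For a monomial Q ∝ V, t^-1, fractional errors add in quadrature:
  (1·δV/V)² = (1×0.0351)² = 0.00124;  (-1·δt/t)² = (-1×0.0390)² = 0.00152
δQ/Q = √(0.00276) = 0.0525

5.25%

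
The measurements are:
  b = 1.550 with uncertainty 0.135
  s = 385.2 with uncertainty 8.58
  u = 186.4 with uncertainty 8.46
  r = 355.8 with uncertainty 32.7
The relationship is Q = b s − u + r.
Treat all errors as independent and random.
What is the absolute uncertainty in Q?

Let p = b·s = 597.1. δp/p = √((1·δb/b)² + (1·δs/s)²) = √(0.00759 + 0.000496) = 0.0899, so δp = 53.7.
Q = p − u + r: δQ = √(δp² + δu² + δr²) = √(2880 + 71.6 + 1070) = 63.4

63.4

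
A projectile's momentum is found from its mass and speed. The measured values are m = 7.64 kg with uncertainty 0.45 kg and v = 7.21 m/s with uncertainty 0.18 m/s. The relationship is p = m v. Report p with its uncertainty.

Each factor contributes (exponent × relative error)² to (δp/p)²:
  (1·δm/m)² = (1×0.0589)² = 0.00347;  (1·δv/v)² = (1×0.0250)² = 0.000623
δp/p = √(0.00409) = 0.0640
p = 55.1 kg·m/s, so δp = 0.0640 × 55.1 = 3.52 kg·m/s.

55.1 ± 3.52 kg·m/s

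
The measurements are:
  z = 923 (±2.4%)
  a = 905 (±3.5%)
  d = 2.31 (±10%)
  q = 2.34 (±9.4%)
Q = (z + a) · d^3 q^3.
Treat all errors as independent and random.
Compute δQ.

1.19e+05

Let u = z + a = 1830. δu = √(δz² + δa²) = √(491 + 1000) = 38.7, so δu/u = 0.0211.
Q is then a monomial in u, d, q:
δQ/Q = √((δu/u)² + (3·δd/d)² + (3·δq/q)²) = √(0.000447 + 0.0900 + 0.0795) = 0.412
Q = 2.89e+05, so δQ = 0.412 × 2.89e+05 = 1.19e+05.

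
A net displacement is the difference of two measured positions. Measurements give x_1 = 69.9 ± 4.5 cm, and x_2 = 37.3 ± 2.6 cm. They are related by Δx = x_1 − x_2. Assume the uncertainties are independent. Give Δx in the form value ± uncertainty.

32.6 ± 5.20 cm

For a sum/difference, combine absolute errors in quadrature:
  (δx_1)² = 20.2;  (δx_2)² = 6.76
δΔx = √(27.0) = 5.20 cm
Δx = 32.6 cm.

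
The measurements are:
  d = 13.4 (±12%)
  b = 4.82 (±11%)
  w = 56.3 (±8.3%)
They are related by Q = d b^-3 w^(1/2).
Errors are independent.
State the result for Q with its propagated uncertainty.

0.898 ± 0.317

Relative error in a monomial: (δQ/Q)² = Σ (nᵢ · δxᵢ/xᵢ)².
  (1·δd/d)² = (1×0.120)² = 0.0144;  (-3·δb/b)² = (-3×0.110)² = 0.109;  (½·δw/w)² = (0.5×0.0830)² = 0.00172
δQ/Q = √(0.125) = 0.354
Q = 0.898, so δQ = 0.354 × 0.898 = 0.317.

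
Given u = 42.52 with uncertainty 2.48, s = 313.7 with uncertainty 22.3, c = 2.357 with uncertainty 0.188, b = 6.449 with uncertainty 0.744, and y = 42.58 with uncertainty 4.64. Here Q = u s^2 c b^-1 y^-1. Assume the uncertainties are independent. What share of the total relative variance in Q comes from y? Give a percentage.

21.5%

(δQ/Q)² = (1·δu/u)² + (2·δs/s)² + (1·δc/c)² + (-1·δb/b)² + (-1·δy/y)²
  u term: (1×0.0583)² = 0.00340
  s term: (2×0.0711)² = 0.0202
  c term: (1×0.0798)² = 0.00636
  b term: (-1×0.115)² = 0.0133
  y term: (-1×0.109)² = 0.0119
Total = 0.0552. Share from y = 0.0119/0.0552 = 0.215.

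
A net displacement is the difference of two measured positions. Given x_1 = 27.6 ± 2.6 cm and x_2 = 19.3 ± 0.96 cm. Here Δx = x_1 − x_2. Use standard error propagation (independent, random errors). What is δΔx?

2.77 cm

Δx is a linear combination, so absolute uncertainties add in quadrature:
  (δx_1)² = 6.76;  (δx_2)² = 0.922
δΔx = √(7.68) = 2.77 cm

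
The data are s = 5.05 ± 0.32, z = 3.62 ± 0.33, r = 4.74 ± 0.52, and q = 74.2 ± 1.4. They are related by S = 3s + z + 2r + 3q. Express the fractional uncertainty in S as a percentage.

Absolute uncertainties add in quadrature for a linear combination:
  (3·δs)² = 0.922;  (δz)² = 0.109;  (2·δr)² = 1.08;  (3·δq)² = 17.6
δS = √(19.8) = 4.44
S = 251, so δS/S = 4.44/251 = 0.0177.

1.77%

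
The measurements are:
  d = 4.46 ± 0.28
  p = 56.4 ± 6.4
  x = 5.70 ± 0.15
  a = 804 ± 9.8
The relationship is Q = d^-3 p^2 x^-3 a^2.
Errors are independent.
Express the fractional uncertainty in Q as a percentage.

For a monomial Q ∝ d^-3, p^2, x^-3, a^2, fractional errors add in quadrature:
  (-3·δd/d)² = (-3×0.0628)² = 0.0355;  (2·δp/p)² = (2×0.113)² = 0.0515;  (-3·δx/x)² = (-3×0.0263)² = 0.00623;  (2·δa/a)² = (2×0.0122)² = 0.000594
δQ/Q = √(0.0938) = 0.306

30.6%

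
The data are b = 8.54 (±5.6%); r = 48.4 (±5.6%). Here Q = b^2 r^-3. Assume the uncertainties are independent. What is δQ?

0.000130

Products/powers → add relative errors in quadrature, weighted by exponent:
  (2·δb/b)² = (2×0.0560)² = 0.0125;  (-3·δr/r)² = (-3×0.0560)² = 0.0282
δQ/Q = √(0.0408) = 0.202
Q = 0.000643, so δQ = 0.202 × 0.000643 = 0.000130.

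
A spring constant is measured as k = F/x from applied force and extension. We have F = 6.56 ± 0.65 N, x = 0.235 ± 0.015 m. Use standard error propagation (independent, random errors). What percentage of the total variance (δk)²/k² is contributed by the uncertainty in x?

(δk/k)² = (1·δF/F)² + (-1·δx/x)²
  F term: (1×0.0991)² = 0.00982
  x term: (-1×0.0638)² = 0.00407
Total = 0.0139. Share from x = 0.00407/0.0139 = 0.293.

29.3%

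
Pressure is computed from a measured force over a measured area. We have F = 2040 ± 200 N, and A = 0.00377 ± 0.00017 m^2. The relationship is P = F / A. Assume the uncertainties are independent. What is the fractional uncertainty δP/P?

0.108

Each factor contributes (exponent × relative error)² to (δP/P)²:
  (1·δF/F)² = (1×0.0980)² = 0.00961;  (-1·δA/A)² = (-1×0.0451)² = 0.00203
δP/P = √(0.0116) = 0.108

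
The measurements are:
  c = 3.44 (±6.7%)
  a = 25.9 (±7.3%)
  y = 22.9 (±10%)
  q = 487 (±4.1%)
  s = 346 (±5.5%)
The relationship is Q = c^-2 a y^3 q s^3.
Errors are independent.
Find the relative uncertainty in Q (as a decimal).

0.377

Relative error in a monomial: (δQ/Q)² = Σ (nᵢ · δxᵢ/xᵢ)².
  (-2·δc/c)² = (-2×0.0670)² = 0.0180;  (1·δa/a)² = (1×0.0730)² = 0.00533;  (3·δy/y)² = (3×0.100)² = 0.0900;  (1·δq/q)² = (1×0.0410)² = 0.00168;  (3·δs/s)² = (3×0.0550)² = 0.0272
δQ/Q = √(0.142) = 0.377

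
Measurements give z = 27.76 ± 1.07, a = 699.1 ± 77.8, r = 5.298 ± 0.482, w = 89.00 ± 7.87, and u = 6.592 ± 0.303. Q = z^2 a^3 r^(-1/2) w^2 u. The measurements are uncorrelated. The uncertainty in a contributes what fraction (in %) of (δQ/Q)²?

72.9%

(δQ/Q)² = (2·δz/z)² + (3·δa/a)² + (−½·δr/r)² + (2·δw/w)² + (1·δu/u)²
  z term: (2×0.0385)² = 0.00594
  a term: (3×0.111)² = 0.111
  r term: (-0.5×0.0910)² = 0.00207
  w term: (2×0.0884)² = 0.0313
  u term: (1×0.0460)² = 0.00211
Total = 0.153. Share from a = 0.111/0.153 = 0.729.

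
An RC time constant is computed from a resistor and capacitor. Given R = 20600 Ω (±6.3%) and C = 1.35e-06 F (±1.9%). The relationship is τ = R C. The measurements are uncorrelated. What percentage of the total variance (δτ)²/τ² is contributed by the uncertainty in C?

(δτ/τ)² = (1·δR/R)² + (1·δC/C)²
  R term: (1×0.0630)² = 0.00397
  C term: (1×0.0190)² = 0.000361
Total = 0.00433. Share from C = 0.000361/0.00433 = 0.0834.

8.34%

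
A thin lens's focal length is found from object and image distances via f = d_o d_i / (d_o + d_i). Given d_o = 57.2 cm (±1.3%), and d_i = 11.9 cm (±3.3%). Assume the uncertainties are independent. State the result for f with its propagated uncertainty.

∂f/∂d_o = (d_i/(d_o+d_i))² = 0.0297;  ∂f/∂d_i = (d_o/(d_o+d_i))² = 0.685
δf = √((∂f/∂d_o · δd_o)² + (∂f/∂d_i · δd_i)²) = √(0.000486 + 0.0724) = 0.270 cm
f = 9.85 cm.

9.85 ± 0.270 cm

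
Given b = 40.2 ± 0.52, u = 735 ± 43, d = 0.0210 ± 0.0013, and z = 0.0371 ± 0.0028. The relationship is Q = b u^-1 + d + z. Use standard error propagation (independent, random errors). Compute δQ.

Let p = b·u^-1 = 0.0547. δp/p = √((1·δb/b)² + (-1·δu/u)²) = √(0.000167 + 0.00342) = 0.0599, so δp = 0.00328.
Q = p + d + z: δQ = √(δp² + δd² + δz²) = √(1.07e-05 + 1.69e-06 + 7.84e-06) = 0.00450

0.00450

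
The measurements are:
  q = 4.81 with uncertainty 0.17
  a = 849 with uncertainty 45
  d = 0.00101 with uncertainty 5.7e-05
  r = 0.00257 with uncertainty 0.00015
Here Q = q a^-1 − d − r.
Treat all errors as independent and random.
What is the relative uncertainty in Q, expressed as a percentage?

Let p = q·a^-1 = 0.00567. δp/p = √((1·δq/q)² + (-1·δa/a)²) = √(0.00125 + 0.00281) = 0.0637, so δp = 0.000361.
Q = p − d − r: δQ = √(δp² + δd² + δr²) = √(1.3e-07 + 3.25e-09 + 2.25e-08) = 0.000395
Q = 0.00209, so δQ/Q = 0.000395/0.00209 = 0.189.

18.9%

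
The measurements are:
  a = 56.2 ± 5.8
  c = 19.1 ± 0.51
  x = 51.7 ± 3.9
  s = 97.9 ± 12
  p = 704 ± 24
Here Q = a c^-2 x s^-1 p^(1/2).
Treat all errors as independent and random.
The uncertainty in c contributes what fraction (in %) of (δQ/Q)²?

(δQ/Q)² = (1·δa/a)² + (-2·δc/c)² + (1·δx/x)² + (-1·δs/s)² + (½·δp/p)²
  a term: (1×0.103)² = 0.0107
  c term: (-2×0.0267)² = 0.00285
  x term: (1×0.0754)² = 0.00569
  s term: (-1×0.123)² = 0.0150
  p term: (0.5×0.0341)² = 0.000291
Total = 0.0345. Share from c = 0.00285/0.0345 = 0.0826.

8.26%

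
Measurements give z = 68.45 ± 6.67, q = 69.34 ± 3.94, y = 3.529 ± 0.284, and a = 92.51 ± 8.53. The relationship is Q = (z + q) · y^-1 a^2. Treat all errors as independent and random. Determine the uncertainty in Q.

69800

Let u = z + q = 137.8. δu = √(δz² + δq²) = √(44.5 + 15.5) = 7.75, so δu/u = 0.0562.
Q is then a monomial in u, y, a:
δQ/Q = √((δu/u)² + (-1·δy/y)² + (2·δa/a)²) = √(0.00316 + 0.00648 + 0.0340) = 0.209
Q = 334200, so δQ = 0.209 × 334200 = 69800.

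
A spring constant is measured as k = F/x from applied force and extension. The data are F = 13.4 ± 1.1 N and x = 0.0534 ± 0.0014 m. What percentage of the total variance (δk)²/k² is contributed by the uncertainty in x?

9.26%

(δk/k)² = (1·δF/F)² + (-1·δx/x)²
  F term: (1×0.0821)² = 0.00674
  x term: (-1×0.0262)² = 0.000687
Total = 0.00743. Share from x = 0.000687/0.00743 = 0.0926.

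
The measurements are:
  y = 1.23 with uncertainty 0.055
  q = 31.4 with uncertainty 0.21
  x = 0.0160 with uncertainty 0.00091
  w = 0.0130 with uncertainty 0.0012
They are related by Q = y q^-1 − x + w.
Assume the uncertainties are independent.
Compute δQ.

Let p = y·q^-1 = 0.0392. δp/p = √((1·δy/y)² + (-1·δq/q)²) = √(0.00200 + 4.47e-05) = 0.0452, so δp = 0.00177.
Q = p − x + w: δQ = √(δp² + δx² + δw²) = √(3.14e-06 + 8.28e-07 + 1.44e-06) = 0.00232

0.00232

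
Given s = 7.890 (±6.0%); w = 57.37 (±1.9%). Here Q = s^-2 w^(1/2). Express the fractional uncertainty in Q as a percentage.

12.0%

For a monomial Q ∝ s^-2, w^(1/2), fractional errors add in quadrature:
  (-2·δs/s)² = (-2×0.0600)² = 0.0144;  (½·δw/w)² = (0.5×0.0190)² = 9.02e-05
δQ/Q = √(0.0145) = 0.120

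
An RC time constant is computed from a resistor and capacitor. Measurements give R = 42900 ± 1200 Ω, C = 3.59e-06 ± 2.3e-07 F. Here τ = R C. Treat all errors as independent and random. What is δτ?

0.0108 s

Products/powers → add relative errors in quadrature, weighted by exponent:
  (1·δR/R)² = (1×0.0280)² = 0.000782;  (1·δC/C)² = (1×0.0641)² = 0.00410
δτ/τ = √(0.00489) = 0.0699
τ = 0.154 s, so δτ = 0.0699 × 0.154 = 0.0108 s.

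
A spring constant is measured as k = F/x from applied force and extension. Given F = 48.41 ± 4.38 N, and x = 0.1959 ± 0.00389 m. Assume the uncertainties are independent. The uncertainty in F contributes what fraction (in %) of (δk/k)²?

95.4%

(δk/k)² = (1·δF/F)² + (-1·δx/x)²
  F term: (1×0.0905)² = 0.00819
  x term: (-1×0.0199)² = 0.000394
Total = 0.00858. Share from F = 0.00819/0.00858 = 0.954.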